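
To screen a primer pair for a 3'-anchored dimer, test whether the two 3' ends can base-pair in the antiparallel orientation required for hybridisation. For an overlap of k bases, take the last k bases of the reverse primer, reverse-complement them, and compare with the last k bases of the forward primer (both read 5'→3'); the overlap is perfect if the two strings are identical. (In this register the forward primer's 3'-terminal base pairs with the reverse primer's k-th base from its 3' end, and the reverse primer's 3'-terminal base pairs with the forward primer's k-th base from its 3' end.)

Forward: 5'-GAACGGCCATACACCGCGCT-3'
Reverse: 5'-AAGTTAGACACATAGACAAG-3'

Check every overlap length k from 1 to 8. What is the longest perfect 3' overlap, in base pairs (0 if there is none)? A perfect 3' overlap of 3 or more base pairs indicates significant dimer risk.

Longest perfect overlap: 2 complementary base pairs; below the dimer-risk threshold (threshold 3).

Last 8 bases (5'→3') — forward …ACCGCGCT, reverse …TAGACAAG.
Reverse complement of the reverse primer's last 8 bases: CTTGTCTA; its first k bases are the reverse complement of the reverse primer's last k bases, so a perfect k-base overlap needs the forward primer's last k bases to equal them.
Comparing (forward last k vs required): k=1: T vs C ✗; k=2: CT vs CT ✓; k=3: GCT vs CTT ✗; k=4: CGCT vs CTTG ✗; k=5: GCGCT vs CTTGT ✗; k=6: CGCGCT vs CTTGTC ✗; k=7: CCGCGCT vs CTTGTCT ✗; k=8: ACCGCGCT vs CTTGTCTA ✗.
Only k = 2 is perfect, so the longest perfect 3' overlap is 2.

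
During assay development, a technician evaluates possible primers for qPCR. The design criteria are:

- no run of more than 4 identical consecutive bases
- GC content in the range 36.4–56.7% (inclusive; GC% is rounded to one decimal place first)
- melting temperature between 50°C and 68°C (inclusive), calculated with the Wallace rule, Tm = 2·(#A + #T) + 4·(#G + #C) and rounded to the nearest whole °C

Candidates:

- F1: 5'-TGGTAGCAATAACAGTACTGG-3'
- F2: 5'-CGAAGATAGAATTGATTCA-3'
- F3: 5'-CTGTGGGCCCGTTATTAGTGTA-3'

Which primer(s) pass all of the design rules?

F1 and F3.

F1 (21 nt, A=7 T=5 G=6 C=3): longest run = 2 ✓; GC 9/21 = 42.9% ✓; Tm = 2·12 + 4·9 = 60°C ✓ — passes.
F2 (19 nt, A=8 T=5 G=4 C=2): longest run = 2 ✓; GC 6/19 = 31.6%, outside 36.4–56.7% ✗; Tm = 2·13 + 4·6 = 50°C ✓ — fails.
F3 (22 nt, A=3 T=8 G=7 C=4): longest run = 3 ✓; GC 11/22 = 50.0% ✓; Tm = 2·11 + 4·11 = 66°C ✓ — passes.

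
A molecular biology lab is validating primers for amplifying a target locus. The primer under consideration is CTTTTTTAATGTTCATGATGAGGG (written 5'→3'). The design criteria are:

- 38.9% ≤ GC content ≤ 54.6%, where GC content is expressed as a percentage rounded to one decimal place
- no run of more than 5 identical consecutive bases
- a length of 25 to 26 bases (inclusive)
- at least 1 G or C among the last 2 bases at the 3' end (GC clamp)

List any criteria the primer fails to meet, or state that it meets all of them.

Base counts: A=5, T=11, G=6, C=2 (length 24).
GC content: GC 8/24 = 33.3%, outside 38.9–54.6% ✗
homopolymer run: longest run = 6, exceeds 5 ✗
length: length 24, outside 25–26 ✗
GC clamp: 3' end GG has 2 G/C ✓

Fails: GC content, homopolymer run, length.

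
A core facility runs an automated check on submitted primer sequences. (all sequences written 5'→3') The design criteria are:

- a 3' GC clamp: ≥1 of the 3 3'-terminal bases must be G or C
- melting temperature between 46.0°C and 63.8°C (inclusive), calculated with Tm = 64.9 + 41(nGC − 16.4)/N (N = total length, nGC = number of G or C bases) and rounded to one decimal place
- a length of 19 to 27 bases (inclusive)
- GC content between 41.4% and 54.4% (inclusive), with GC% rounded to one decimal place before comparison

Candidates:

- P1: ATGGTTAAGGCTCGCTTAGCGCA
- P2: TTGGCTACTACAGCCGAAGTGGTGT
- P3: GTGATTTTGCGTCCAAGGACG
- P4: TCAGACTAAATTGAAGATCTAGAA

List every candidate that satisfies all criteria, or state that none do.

P1 (23 nt, A=5 T=6 G=7 C=5): 3' end GCA has 2 G/C ✓; Tm = 64.9 + 41·(12 − 16.4)/23 = 57.1°C ✓; length 23 ✓; GC 12/23 = 52.2% ✓ — passes.
P2 (25 nt, A=5 T=7 G=8 C=5): 3' end TGT has 1 G/C ✓; Tm = 64.9 + 41·(13 − 16.4)/25 = 59.3°C ✓; length 25 ✓; GC 13/25 = 52.0% ✓ — passes.
P3 (21 nt, A=4 T=6 G=7 C=4): 3' end ACG has 2 G/C ✓; Tm = 64.9 + 41·(11 − 16.4)/21 = 54.4°C ✓; length 21 ✓; GC 11/21 = 52.4% ✓ — passes.
P4 (24 nt, A=11 T=6 G=4 C=3): 3' end GAA has 1 G/C ✓; Tm = 64.9 + 41·(7 − 16.4)/24 = 48.8°C ✓; length 24 ✓; GC 7/24 = 29.2%, outside 41.4–54.4% ✗ — fails.

P1, P2 and P3.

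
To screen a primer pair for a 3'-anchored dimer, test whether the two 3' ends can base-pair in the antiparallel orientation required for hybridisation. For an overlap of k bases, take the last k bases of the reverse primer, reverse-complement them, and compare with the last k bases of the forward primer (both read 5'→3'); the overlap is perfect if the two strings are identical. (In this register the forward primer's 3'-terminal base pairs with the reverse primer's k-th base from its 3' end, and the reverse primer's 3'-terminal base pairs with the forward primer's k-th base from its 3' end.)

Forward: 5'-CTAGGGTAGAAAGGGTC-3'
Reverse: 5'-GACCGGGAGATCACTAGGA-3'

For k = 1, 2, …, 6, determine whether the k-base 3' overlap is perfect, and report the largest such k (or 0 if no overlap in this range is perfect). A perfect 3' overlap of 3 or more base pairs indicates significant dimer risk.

Last 6 bases (5'→3') — forward …AGGGTC, reverse …CTAGGA.
Reverse complement of the reverse primer's last 6 bases: TCCTAG; its first k bases are the reverse complement of the reverse primer's last k bases, so a perfect k-base overlap needs the forward primer's last k bases to equal them.
Comparing (forward last k vs required): k=1: C vs T ✗; k=2: TC vs TC ✓; k=3: GTC vs TCC ✗; k=4: GGTC vs TCCT ✗; k=5: GGGTC vs TCCTA ✗; k=6: AGGGTC vs TCCTAG ✗.
Only k = 2 is perfect, so the longest perfect 3' overlap is 2.

Longest perfect overlap: 2 complementary base pairs; below the dimer-risk threshold (threshold 3).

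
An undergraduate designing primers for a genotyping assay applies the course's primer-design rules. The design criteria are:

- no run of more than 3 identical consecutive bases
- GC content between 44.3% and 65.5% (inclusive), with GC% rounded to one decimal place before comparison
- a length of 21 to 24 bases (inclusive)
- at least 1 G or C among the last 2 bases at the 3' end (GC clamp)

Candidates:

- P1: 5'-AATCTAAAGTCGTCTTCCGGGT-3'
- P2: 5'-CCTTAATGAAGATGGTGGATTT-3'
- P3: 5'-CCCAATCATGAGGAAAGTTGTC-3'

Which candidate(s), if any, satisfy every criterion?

P1 and P3.

P1 (22 nt, A=5 T=7 G=5 C=5): longest run = 3 ✓; GC 10/22 = 45.5% ✓; length 22 ✓; 3' end GT has 1 G/C ✓ — passes.
P2 (22 nt, A=6 T=8 G=6 C=2): longest run = 3 ✓; GC 8/22 = 36.4%, outside 44.3–65.5% ✗; length 22 ✓; 3' end TT has 0 G/C, need ≥1 ✗ — fails.
P3 (22 nt, A=7 T=5 G=5 C=5): longest run = 3 ✓; GC 10/22 = 45.5% ✓; length 22 ✓; 3' end TC has 1 G/C ✓ — passes.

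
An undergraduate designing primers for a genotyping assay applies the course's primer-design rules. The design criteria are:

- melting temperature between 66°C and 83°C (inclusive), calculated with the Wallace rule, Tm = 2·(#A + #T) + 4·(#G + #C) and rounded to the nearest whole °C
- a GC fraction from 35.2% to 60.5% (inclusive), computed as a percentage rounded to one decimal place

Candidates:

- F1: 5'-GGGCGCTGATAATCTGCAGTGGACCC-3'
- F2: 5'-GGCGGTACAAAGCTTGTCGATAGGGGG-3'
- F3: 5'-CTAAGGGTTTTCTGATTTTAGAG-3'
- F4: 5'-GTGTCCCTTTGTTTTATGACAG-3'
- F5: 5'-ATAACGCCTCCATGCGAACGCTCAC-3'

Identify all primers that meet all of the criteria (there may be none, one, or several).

F1 (26 nt, A=5 T=5 G=9 C=7): Tm = 2·10 + 4·16 = 84°C, outside 66–83°C ✗; GC 16/26 = 61.5%, outside 35.2–60.5% ✗ — fails.
F2 (27 nt, A=6 T=5 G=12 C=4): Tm = 2·11 + 4·16 = 86°C, outside 66–83°C ✗; GC 16/27 = 59.3% ✓ — fails.
F3 (23 nt, A=5 T=10 G=6 C=2): Tm = 2·15 + 4·8 = 62°C, outside 66–83°C ✗; GC 8/23 = 34.8%, outside 35.2–60.5% ✗ — fails.
F4 (22 nt, A=3 T=10 G=5 C=4): Tm = 2·13 + 4·9 = 62°C, outside 66–83°C ✗; GC 9/22 = 40.9% ✓ — fails.
F5 (25 nt, A=7 T=4 G=4 C=10): Tm = 2·11 + 4·14 = 78°C ✓; GC 14/25 = 56.0% ✓ — passes.

F5 only.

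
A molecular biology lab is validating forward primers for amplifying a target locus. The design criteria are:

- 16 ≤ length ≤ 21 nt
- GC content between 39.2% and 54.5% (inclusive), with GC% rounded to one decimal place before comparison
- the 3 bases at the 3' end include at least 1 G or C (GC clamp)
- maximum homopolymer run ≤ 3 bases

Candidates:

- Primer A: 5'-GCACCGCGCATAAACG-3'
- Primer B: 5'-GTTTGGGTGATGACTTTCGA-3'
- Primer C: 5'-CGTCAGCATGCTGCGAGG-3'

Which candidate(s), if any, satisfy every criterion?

Primer B only.

Primer A (16 nt, A=5 T=1 G=4 C=6): length 16 ✓; GC 10/16 = 62.5%, outside 39.2–54.5% ✗; 3' end ACG has 2 G/C ✓; longest run = 3 ✓ — fails.
Primer B (20 nt, A=3 T=8 G=7 C=2): length 20 ✓; GC 9/20 = 45.0% ✓; 3' end CGA has 2 G/C ✓; longest run = 3 ✓ — passes.
Primer C (18 nt, A=3 T=3 G=7 C=5): length 18 ✓; GC 12/18 = 66.7%, outside 39.2–54.5% ✗; 3' end AGG has 2 G/C ✓; longest run = 2 ✓ — fails.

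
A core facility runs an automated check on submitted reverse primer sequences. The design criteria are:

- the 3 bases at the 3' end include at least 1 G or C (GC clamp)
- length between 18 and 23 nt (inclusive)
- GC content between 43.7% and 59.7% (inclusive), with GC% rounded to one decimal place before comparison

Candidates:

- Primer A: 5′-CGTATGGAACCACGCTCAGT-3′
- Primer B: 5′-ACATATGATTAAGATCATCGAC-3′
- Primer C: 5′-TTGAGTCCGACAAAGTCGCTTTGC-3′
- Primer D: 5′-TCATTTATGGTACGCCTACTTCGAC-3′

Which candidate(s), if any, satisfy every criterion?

Primer A (20 nt, A=5 T=4 G=5 C=6): 3' end AGT has 1 G/C ✓; length 20 ✓; GC 11/20 = 55.0% ✓ — passes.
Primer B (22 nt, A=9 T=6 G=3 C=4): 3' end GAC has 2 G/C ✓; length 22 ✓; GC 7/22 = 31.8%, outside 43.7–59.7% ✗ — fails.
Primer C (24 nt, A=5 T=7 G=6 C=6): 3' end TGC has 2 G/C ✓; length 24, outside 18–23 ✗; GC 12/24 = 50.0% ✓ — fails.
Primer D (25 nt, A=5 T=9 G=4 C=7): 3' end GAC has 2 G/C ✓; length 25, outside 18–23 ✗; GC 11/25 = 44.0% ✓ — fails.

Primer A only.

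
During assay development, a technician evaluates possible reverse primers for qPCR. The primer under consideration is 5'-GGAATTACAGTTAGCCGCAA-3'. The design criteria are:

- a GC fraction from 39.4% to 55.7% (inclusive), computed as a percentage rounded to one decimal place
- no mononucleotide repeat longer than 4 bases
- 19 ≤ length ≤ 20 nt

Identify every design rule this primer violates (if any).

Base counts: A=7, T=4, G=5, C=4 (length 20).
GC content: GC 9/20 = 45.0% ✓
homopolymer run: longest run = 2 ✓
length: length 20 ✓

Meets all criteria.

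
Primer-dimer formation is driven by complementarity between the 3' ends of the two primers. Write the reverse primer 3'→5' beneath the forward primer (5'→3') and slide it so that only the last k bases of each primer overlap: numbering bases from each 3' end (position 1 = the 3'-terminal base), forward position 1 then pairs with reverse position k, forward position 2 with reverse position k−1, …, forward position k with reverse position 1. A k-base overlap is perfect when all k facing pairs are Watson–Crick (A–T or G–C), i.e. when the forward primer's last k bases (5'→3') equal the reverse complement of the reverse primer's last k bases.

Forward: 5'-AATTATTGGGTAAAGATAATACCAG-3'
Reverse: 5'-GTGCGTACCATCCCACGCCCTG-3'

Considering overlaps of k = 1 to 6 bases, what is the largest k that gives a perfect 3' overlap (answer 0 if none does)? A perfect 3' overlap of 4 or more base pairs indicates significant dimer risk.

Longest perfect overlap: 3 complementary base pairs; below the dimer-risk threshold (threshold 4).

Last 6 bases (5'→3') — forward …TACCAG, reverse …GCCCTG.
Reverse complement of the reverse primer's last 6 bases: CAGGGC; its first k bases are the reverse complement of the reverse primer's last k bases, so a perfect k-base overlap needs the forward primer's last k bases to equal them.
Comparing (forward last k vs required): k=1: G vs C ✗; k=2: AG vs CA ✗; k=3: CAG vs CAG ✓; k=4: CCAG vs CAGG ✗; k=5: ACCAG vs CAGGG ✗; k=6: TACCAG vs CAGGGC ✗.
Only k = 3 is perfect, so the longest perfect 3' overlap is 3.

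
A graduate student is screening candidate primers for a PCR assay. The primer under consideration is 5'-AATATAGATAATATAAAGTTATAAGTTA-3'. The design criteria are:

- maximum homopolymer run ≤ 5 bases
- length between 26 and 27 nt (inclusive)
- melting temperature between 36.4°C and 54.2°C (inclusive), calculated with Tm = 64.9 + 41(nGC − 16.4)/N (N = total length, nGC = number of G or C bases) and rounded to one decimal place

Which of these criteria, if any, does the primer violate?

Fails: length.

Base counts: A=15, T=10, G=3, C=0 (length 28).
homopolymer run: longest run = 3 ✓
length: length 28, outside 26–27 ✗
Tm: Tm = 64.9 + 41·(3 − 16.4)/28 = 45.3°C ✓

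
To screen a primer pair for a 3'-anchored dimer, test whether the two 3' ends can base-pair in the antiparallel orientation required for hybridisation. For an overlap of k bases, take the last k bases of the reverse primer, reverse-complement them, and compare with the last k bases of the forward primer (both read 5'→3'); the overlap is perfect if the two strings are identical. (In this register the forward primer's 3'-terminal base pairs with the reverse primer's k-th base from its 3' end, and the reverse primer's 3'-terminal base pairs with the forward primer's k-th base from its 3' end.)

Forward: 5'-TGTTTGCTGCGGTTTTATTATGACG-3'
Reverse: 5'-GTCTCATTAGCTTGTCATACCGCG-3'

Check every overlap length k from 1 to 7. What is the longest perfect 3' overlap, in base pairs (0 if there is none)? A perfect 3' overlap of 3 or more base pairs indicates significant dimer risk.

Last 7 bases (5'→3') — forward …TATGACG, reverse …TACCGCG.
Reverse complement of the reverse primer's last 7 bases: CGCGGTA; its first k bases are the reverse complement of the reverse primer's last k bases, so a perfect k-base overlap needs the forward primer's last k bases to equal them.
Comparing (forward last k vs required): k=1: G vs C ✗; k=2: CG vs CG ✓; k=3: ACG vs CGC ✗; k=4: GACG vs CGCG ✗; k=5: TGACG vs CGCGG ✗; k=6: ATGACG vs CGCGGT ✗; k=7: TATGACG vs CGCGGTA ✗.
Only k = 2 is perfect, so the longest perfect 3' overlap is 2.

Longest perfect overlap: 2 complementary base pairs; below the dimer-risk threshold (threshold 3).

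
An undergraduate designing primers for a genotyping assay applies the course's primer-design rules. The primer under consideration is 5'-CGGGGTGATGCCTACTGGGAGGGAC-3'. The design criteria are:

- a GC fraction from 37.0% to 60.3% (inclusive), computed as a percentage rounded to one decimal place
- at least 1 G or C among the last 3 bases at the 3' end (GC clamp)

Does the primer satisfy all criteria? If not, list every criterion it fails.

Base counts: A=4, T=4, G=12, C=5 (length 25).
GC content: GC 17/25 = 68.0%, outside 37.0–60.3% ✗
GC clamp: 3' end GAC has 2 G/C ✓

Fails: GC content.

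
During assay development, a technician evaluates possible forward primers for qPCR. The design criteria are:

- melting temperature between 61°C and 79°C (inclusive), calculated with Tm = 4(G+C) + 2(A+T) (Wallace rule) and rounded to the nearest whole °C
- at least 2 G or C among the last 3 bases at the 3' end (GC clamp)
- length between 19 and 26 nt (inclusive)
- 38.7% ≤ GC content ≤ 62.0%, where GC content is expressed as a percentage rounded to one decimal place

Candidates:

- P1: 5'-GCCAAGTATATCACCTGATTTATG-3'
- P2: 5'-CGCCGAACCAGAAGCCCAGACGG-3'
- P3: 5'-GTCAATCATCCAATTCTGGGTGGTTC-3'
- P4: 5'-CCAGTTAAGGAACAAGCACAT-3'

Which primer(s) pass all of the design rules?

None of the candidates satisfy all criteria.

P1 (24 nt, A=7 T=8 G=4 C=5): Tm = 2·15 + 4·9 = 66°C ✓; 3' end ATG has 1 G/C, need ≥2 ✗; length 24 ✓; GC 9/24 = 37.5%, outside 38.7–62.0% ✗ — fails.
P2 (23 nt, A=7 T=0 G=7 C=9): Tm = 2·7 + 4·16 = 78°C ✓; 3' end CGG has 3 G/C ✓; length 23 ✓; GC 16/23 = 69.6%, outside 38.7–62.0% ✗ — fails.
P3 (26 nt, A=5 T=9 G=6 C=6): Tm = 2·14 + 4·12 = 76°C ✓; 3' end TTC has 1 G/C, need ≥2 ✗; length 26 ✓; GC 12/26 = 46.2% ✓ — fails.
P4 (21 nt, A=9 T=3 G=4 C=5): Tm = 2·12 + 4·9 = 60°C, outside 61–79°C ✗; 3' end CAT has 1 G/C, need ≥2 ✗; length 21 ✓; GC 9/21 = 42.9% ✓ — fails.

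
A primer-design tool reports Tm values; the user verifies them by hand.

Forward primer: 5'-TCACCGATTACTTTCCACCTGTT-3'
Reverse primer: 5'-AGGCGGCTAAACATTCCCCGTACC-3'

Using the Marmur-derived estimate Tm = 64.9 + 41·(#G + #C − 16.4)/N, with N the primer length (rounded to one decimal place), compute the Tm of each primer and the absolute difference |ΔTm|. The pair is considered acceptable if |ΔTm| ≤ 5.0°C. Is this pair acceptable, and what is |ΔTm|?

|ΔTm| = 7.3°C; the pair is not acceptable.

Forward: G+C = 10, N = 23 → Tm = 64.9 + 41·(10 − 16.4)/23 = 53.5°C.
Reverse: G+C = 14, N = 24 → Tm = 64.9 + 41·(14 − 16.4)/24 = 60.8°C.
|ΔTm| = |53.5 − 60.8| = 7.3°C, > 5.0°C.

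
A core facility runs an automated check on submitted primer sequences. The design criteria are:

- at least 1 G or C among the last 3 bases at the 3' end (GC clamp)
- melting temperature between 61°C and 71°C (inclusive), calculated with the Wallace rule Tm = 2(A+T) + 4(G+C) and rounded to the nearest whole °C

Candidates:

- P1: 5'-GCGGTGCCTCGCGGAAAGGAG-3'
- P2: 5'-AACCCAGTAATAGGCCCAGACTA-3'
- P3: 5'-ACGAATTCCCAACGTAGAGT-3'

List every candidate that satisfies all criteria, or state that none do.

P2 only.

P1 (21 nt, A=4 T=2 G=10 C=5): 3' end GAG has 2 G/C ✓; Tm = 2·6 + 4·15 = 72°C, outside 61–71°C ✗ — fails.
P2 (23 nt, A=9 T=3 G=4 C=7): 3' end CTA has 1 G/C ✓; Tm = 2·12 + 4·11 = 68°C ✓ — passes.
P3 (20 nt, A=7 T=4 G=4 C=5): 3' end AGT has 1 G/C ✓; Tm = 2·11 + 4·9 = 58°C, outside 61–71°C ✗ — fails.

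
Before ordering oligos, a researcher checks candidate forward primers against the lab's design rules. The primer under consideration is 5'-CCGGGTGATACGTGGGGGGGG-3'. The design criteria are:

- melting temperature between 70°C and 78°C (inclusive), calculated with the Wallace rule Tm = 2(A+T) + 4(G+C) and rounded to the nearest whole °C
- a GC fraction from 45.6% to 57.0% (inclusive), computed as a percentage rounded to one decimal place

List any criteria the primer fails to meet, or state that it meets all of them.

Fails: GC content.

Base counts: A=2, T=3, G=13, C=3 (length 21).
Tm: Tm = 2·5 + 4·16 = 74°C ✓
GC content: GC 16/21 = 76.2%, outside 45.6–57.0% ✗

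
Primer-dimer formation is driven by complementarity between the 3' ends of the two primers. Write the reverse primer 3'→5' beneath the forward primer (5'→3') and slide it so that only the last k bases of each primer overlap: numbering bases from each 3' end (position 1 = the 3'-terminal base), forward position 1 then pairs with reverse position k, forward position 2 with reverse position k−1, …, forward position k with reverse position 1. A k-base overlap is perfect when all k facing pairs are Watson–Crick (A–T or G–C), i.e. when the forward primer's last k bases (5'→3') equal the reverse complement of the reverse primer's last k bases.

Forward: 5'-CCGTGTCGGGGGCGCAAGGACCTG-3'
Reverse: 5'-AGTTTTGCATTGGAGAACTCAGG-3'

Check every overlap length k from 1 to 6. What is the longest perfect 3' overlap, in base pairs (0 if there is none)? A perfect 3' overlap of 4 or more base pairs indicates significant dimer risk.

Longest perfect overlap: 4 complementary base pairs; significant dimer risk (threshold 4).

Last 6 bases (5'→3') — forward …GACCTG, reverse …CTCAGG.
Reverse complement of the reverse primer's last 6 bases: CCTGAG; its first k bases are the reverse complement of the reverse primer's last k bases, so a perfect k-base overlap needs the forward primer's last k bases to equal them.
Comparing (forward last k vs required): k=1: G vs C ✗; k=2: TG vs CC ✗; k=3: CTG vs CCT ✗; k=4: CCTG vs CCTG ✓; k=5: ACCTG vs CCTGA ✗; k=6: GACCTG vs CCTGAG ✗.
Only k = 4 is perfect, so the longest perfect 3' overlap is 4.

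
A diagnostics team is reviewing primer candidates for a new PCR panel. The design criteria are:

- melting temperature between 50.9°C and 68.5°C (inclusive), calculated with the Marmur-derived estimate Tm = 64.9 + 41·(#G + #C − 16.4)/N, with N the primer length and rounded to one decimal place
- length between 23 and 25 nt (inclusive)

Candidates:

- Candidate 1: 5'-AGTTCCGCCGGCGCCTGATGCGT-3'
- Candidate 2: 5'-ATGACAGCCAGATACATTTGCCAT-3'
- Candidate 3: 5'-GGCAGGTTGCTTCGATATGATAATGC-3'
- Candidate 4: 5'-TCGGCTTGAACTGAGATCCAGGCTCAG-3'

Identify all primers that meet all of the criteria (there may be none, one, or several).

Candidate 1 and Candidate 2.

Candidate 1 (23 nt, A=2 T=5 G=8 C=8): Tm = 64.9 + 41·(16 − 16.4)/23 = 64.2°C ✓; length 23 ✓ — passes.
Candidate 2 (24 nt, A=8 T=6 G=4 C=6): Tm = 64.9 + 41·(10 − 16.4)/24 = 54.0°C ✓; length 24 ✓ — passes.
Candidate 3 (26 nt, A=6 T=8 G=8 C=4): Tm = 64.9 + 41·(12 − 16.4)/26 = 58.0°C ✓; length 26, outside 23–25 ✗ — fails.
Candidate 4 (27 nt, A=6 T=6 G=8 C=7): Tm = 64.9 + 41·(15 − 16.4)/27 = 62.8°C ✓; length 27, outside 23–25 ✗ — fails.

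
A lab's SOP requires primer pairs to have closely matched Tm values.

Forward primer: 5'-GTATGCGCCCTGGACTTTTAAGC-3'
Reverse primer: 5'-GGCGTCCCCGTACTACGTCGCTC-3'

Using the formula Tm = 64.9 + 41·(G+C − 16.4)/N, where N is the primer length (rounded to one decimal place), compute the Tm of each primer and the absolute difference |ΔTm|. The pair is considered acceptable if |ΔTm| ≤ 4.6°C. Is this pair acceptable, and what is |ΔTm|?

Forward: G+C = 12, N = 23 → Tm = 64.9 + 41·(12 − 16.4)/23 = 57.1°C.
Reverse: G+C = 16, N = 23 → Tm = 64.9 + 41·(16 − 16.4)/23 = 64.2°C.
|ΔTm| = |57.1 − 64.2| = 7.1°C, > 4.6°C.

|ΔTm| = 7.1°C; the pair is not acceptable.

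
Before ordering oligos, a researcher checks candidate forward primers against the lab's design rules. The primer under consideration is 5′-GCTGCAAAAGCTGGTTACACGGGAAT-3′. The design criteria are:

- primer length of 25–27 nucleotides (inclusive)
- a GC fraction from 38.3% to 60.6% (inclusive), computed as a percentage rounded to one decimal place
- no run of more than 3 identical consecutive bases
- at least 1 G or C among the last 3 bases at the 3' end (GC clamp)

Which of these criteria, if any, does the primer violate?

Fails: homopolymer run, GC clamp.

Base counts: A=8, T=5, G=8, C=5 (length 26).
length: length 26 ✓
GC content: GC 13/26 = 50.0% ✓
homopolymer run: longest run = 4, exceeds 3 ✗
GC clamp: 3' end AAT has 0 G/C, need ≥1 ✗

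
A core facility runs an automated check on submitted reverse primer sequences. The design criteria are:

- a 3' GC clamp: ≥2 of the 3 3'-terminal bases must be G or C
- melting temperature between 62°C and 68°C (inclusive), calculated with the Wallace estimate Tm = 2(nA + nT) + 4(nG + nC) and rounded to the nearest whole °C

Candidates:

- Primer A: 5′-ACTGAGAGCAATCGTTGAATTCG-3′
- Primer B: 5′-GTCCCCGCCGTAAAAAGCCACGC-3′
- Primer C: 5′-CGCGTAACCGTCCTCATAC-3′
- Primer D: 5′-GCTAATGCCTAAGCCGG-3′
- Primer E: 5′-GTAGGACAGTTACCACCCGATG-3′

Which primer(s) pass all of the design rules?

Primer A only.

Primer A (23 nt, A=7 T=6 G=6 C=4): 3' end TCG has 2 G/C ✓; Tm = 2·13 + 4·10 = 66°C ✓ — passes.
Primer B (23 nt, A=6 T=2 G=5 C=10): 3' end CGC has 3 G/C ✓; Tm = 2·8 + 4·15 = 76°C, outside 62–68°C ✗ — fails.
Primer C (19 nt, A=4 T=4 G=3 C=8): 3' end TAC has 1 G/C, need ≥2 ✗; Tm = 2·8 + 4·11 = 60°C, outside 62–68°C ✗ — fails.
Primer D (17 nt, A=4 T=3 G=5 C=5): 3' end CGG has 3 G/C ✓; Tm = 2·7 + 4·10 = 54°C, outside 62–68°C ✗ — fails.
Primer E (22 nt, A=6 T=4 G=6 C=6): 3' end ATG has 1 G/C, need ≥2 ✗; Tm = 2·10 + 4·12 = 68°C ✓ — fails.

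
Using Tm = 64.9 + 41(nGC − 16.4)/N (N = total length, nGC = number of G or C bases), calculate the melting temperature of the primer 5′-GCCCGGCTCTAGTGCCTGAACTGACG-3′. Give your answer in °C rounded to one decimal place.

Base counts: A=4, T=5, G=8, C=9; G+C = 17, N = 26.
Tm = 64.9 + 41·(17 − 16.4)/26 = 64.9 + 24.60/26 = 65.8°C.

65.8°C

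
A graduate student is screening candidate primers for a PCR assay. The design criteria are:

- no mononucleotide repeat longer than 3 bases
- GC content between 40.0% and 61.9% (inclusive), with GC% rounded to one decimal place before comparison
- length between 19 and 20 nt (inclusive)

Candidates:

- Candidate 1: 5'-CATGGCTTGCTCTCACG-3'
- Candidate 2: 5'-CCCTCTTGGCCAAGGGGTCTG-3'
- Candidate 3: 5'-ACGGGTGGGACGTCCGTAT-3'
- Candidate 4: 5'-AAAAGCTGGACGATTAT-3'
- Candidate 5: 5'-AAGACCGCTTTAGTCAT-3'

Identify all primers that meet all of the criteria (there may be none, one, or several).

None of the candidates satisfy all criteria.

Candidate 1 (17 nt, A=2 T=5 G=4 C=6): longest run = 2 ✓; GC 10/17 = 58.8% ✓; length 17, outside 19–20 ✗ — fails.
Candidate 2 (21 nt, A=2 T=5 G=7 C=7): longest run = 4, exceeds 3 ✗; GC 14/21 = 66.7%, outside 40.0–61.9% ✗; length 21, outside 19–20 ✗ — fails.
Candidate 3 (19 nt, A=3 T=4 G=8 C=4): longest run = 3 ✓; GC 12/19 = 63.2%, outside 40.0–61.9% ✗; length 19 ✓ — fails.
Candidate 4 (17 nt, A=7 T=4 G=4 C=2): longest run = 4, exceeds 3 ✗; GC 6/17 = 35.3%, outside 40.0–61.9% ✗; length 17, outside 19–20 ✗ — fails.
Candidate 5 (17 nt, A=5 T=5 G=3 C=4): longest run = 3 ✓; GC 7/17 = 41.2% ✓; length 17, outside 19–20 ✗ — fails.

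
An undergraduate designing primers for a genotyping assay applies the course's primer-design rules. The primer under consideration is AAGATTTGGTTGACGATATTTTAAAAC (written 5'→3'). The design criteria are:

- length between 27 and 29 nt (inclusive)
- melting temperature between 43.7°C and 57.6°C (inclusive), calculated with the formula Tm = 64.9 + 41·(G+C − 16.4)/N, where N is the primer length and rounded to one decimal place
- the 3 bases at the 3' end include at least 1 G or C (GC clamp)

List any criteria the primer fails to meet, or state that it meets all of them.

Meets all criteria.

Base counts: A=10, T=10, G=5, C=2 (length 27).
length: length 27 ✓
Tm: Tm = 64.9 + 41·(7 − 16.4)/27 = 50.6°C ✓
GC clamp: 3' end AAC has 1 G/C ✓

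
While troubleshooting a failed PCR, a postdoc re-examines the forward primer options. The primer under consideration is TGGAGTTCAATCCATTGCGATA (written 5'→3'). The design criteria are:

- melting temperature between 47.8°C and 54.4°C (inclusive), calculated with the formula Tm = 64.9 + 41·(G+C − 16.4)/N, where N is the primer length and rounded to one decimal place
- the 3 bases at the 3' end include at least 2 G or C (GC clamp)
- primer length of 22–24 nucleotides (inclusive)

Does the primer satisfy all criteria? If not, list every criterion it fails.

Fails: GC clamp.

Base counts: A=6, T=7, G=5, C=4 (length 22).
Tm: Tm = 64.9 + 41·(9 − 16.4)/22 = 51.1°C ✓
GC clamp: 3' end ATA has 0 G/C, need ≥2 ✗
length: length 22 ✓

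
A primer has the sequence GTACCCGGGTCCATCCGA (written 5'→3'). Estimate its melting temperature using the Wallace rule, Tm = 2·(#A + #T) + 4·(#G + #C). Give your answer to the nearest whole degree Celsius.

Base counts: A=3, T=3, G=5, C=7 (length 18).
Tm = 2·(3+3) + 4·(5+7) = 2·6 + 4·12 = 12 + 48 = 60°C.

60°C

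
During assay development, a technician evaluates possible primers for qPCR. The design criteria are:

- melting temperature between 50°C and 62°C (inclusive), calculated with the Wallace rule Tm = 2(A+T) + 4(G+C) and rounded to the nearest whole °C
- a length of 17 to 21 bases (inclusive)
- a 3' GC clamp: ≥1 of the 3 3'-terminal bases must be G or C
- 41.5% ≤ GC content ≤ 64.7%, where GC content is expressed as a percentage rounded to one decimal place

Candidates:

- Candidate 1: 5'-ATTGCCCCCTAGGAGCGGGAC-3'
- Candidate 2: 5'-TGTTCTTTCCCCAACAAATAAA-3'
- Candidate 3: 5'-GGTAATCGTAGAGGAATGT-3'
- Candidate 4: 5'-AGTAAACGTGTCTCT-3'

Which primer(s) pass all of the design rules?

Candidate 1 (21 nt, A=4 T=3 G=7 C=7): Tm = 2·7 + 4·14 = 70°C, outside 50–62°C ✗; length 21 ✓; 3' end GAC has 2 G/C ✓; GC 14/21 = 66.7%, outside 41.5–64.7% ✗ — fails.
Candidate 2 (22 nt, A=8 T=7 G=1 C=6): Tm = 2·15 + 4·7 = 58°C ✓; length 22, outside 17–21 ✗; 3' end AAA has 0 G/C, need ≥1 ✗; GC 7/22 = 31.8%, outside 41.5–64.7% ✗ — fails.
Candidate 3 (19 nt, A=6 T=5 G=7 C=1): Tm = 2·11 + 4·8 = 54°C ✓; length 19 ✓; 3' end TGT has 1 G/C ✓; GC 8/19 = 42.1% ✓ — passes.
Candidate 4 (15 nt, A=4 T=5 G=3 C=3): Tm = 2·9 + 4·6 = 42°C, outside 50–62°C ✗; length 15, outside 17–21 ✗; 3' end TCT has 1 G/C ✓; GC 6/15 = 40.0%, outside 41.5–64.7% ✗ — fails.

Candidate 3 only.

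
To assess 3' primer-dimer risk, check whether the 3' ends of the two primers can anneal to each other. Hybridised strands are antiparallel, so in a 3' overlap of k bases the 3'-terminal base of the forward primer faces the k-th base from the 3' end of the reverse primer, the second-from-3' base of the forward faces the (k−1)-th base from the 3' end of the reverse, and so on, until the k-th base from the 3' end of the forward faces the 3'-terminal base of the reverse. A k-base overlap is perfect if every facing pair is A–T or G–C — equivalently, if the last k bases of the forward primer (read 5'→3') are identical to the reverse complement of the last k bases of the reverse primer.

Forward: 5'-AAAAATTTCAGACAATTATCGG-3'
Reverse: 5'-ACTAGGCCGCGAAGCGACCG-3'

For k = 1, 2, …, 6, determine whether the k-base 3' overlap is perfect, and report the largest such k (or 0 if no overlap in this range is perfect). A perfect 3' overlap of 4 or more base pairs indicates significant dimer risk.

Last 6 bases (5'→3') — forward …TATCGG, reverse …CGACCG.
Reverse complement of the reverse primer's last 6 bases: CGGTCG; its first k bases are the reverse complement of the reverse primer's last k bases, so a perfect k-base overlap needs the forward primer's last k bases to equal them.
Comparing (forward last k vs required): k=1: G vs C ✗; k=2: GG vs CG ✗; k=3: CGG vs CGG ✓; k=4: TCGG vs CGGT ✗; k=5: ATCGG vs CGGTC ✗; k=6: TATCGG vs CGGTCG ✗.
Only k = 3 is perfect, so the longest perfect 3' overlap is 3.

Longest perfect overlap: 3 complementary base pairs; below the dimer-risk threshold (threshold 4).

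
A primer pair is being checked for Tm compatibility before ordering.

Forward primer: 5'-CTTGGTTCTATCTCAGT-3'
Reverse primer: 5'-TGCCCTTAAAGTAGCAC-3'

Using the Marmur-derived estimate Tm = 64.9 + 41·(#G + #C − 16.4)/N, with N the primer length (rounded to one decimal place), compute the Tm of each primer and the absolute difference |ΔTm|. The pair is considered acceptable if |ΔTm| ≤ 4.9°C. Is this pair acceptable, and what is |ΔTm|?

|ΔTm| = 2.4°C; the pair is acceptable.

Forward: G+C = 7, N = 17 → Tm = 64.9 + 41·(7 − 16.4)/17 = 42.2°C.
Reverse: G+C = 8, N = 17 → Tm = 64.9 + 41·(8 − 16.4)/17 = 44.6°C.
|ΔTm| = |42.2 − 44.6| = 2.4°C, ≤ 4.9°C.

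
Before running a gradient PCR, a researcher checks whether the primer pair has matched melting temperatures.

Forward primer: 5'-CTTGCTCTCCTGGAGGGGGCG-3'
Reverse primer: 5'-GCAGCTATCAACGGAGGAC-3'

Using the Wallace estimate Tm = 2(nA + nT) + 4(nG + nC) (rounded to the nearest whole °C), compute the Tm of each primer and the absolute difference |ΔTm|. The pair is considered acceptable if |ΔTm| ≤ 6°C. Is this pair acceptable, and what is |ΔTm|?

|ΔTm| = 12°C; the pair is not acceptable.

Forward: A=1 T=5 G=9 C=6 → Tm = 2·6 + 4·15 = 72°C.
Reverse: A=6 T=2 G=6 C=5 → Tm = 2·8 + 4·11 = 60°C.
|ΔTm| = |72 − 60| = 12°C, > 6°C.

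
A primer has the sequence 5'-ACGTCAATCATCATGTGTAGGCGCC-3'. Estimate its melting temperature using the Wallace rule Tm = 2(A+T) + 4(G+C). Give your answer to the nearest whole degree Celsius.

Base counts: A=6, T=6, G=6, C=7 (length 25).
Tm = 2·(6+6) + 4·(6+7) = 2·12 + 4·13 = 24 + 52 = 76°C.

76°C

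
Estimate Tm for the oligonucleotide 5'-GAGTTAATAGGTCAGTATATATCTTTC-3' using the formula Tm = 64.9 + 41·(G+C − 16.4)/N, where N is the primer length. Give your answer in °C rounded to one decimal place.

Base counts: A=8, T=11, G=5, C=3; G+C = 8, N = 27.
Tm = 64.9 + 41·(8 − 16.4)/27 = 64.9 + -344.40/27 = 52.1°C.

52.1°C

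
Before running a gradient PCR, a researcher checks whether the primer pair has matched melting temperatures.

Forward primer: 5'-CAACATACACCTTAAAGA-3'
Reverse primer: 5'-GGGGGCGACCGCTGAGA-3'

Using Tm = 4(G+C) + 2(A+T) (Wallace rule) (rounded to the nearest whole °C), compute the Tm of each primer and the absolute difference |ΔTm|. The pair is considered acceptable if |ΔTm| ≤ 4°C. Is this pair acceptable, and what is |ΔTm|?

Forward: A=9 T=3 G=1 C=5 → Tm = 2·12 + 4·6 = 48°C.
Reverse: A=3 T=1 G=9 C=4 → Tm = 2·4 + 4·13 = 60°C.
|ΔTm| = |48 − 60| = 12°C, > 4°C.

|ΔTm| = 12°C; the pair is not acceptable.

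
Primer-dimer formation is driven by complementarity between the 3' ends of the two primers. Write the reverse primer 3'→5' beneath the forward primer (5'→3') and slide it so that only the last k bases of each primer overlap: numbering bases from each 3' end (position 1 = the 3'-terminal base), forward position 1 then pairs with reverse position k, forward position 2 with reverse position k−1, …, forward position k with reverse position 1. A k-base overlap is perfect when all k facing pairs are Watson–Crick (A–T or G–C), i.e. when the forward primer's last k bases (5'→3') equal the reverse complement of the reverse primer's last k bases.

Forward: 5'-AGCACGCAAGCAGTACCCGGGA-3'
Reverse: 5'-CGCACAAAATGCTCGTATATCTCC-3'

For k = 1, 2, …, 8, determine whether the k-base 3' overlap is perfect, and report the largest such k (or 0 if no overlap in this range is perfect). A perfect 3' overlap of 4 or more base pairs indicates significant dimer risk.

Last 8 bases (5'→3') — forward …ACCCGGGA, reverse …ATATCTCC.
Reverse complement of the reverse primer's last 8 bases: GGAGATAT; its first k bases are the reverse complement of the reverse primer's last k bases, so a perfect k-base overlap needs the forward primer's last k bases to equal them.
Comparing (forward last k vs required): k=1: A vs G ✗; k=2: GA vs GG ✗; k=3: GGA vs GGA ✓; k=4: GGGA vs GGAG ✗; k=5: CGGGA vs GGAGA ✗; k=6: CCGGGA vs GGAGAT ✗; k=7: CCCGGGA vs GGAGATA ✗; k=8: ACCCGGGA vs GGAGATAT ✗.
Only k = 3 is perfect, so the longest perfect 3' overlap is 3.

Longest perfect overlap: 3 complementary base pairs; below the dimer-risk threshold (threshold 4).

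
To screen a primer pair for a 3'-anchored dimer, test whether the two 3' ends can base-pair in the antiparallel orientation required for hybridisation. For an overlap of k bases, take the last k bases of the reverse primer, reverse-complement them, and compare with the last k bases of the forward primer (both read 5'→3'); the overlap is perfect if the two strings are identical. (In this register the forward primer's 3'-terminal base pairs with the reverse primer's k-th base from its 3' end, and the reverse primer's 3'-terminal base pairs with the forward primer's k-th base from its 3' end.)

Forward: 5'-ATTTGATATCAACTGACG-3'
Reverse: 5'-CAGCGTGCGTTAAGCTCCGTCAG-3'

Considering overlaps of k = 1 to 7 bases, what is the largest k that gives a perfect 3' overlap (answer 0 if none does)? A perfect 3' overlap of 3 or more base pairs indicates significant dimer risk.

Last 7 bases (5'→3') — forward …ACTGACG, reverse …CCGTCAG.
Reverse complement of the reverse primer's last 7 bases: CTGACGG; its first k bases are the reverse complement of the reverse primer's last k bases, so a perfect k-base overlap needs the forward primer's last k bases to equal them.
Comparing (forward last k vs required): k=1: G vs C ✗; k=2: CG vs CT ✗; k=3: ACG vs CTG ✗; k=4: GACG vs CTGA ✗; k=5: TGACG vs CTGAC ✗; k=6: CTGACG vs CTGACG ✓; k=7: ACTGACG vs CTGACGG ✗.
Only k = 6 is perfect, so the longest perfect 3' overlap is 6.

Longest perfect overlap: 6 complementary base pairs; significant dimer risk (threshold 3).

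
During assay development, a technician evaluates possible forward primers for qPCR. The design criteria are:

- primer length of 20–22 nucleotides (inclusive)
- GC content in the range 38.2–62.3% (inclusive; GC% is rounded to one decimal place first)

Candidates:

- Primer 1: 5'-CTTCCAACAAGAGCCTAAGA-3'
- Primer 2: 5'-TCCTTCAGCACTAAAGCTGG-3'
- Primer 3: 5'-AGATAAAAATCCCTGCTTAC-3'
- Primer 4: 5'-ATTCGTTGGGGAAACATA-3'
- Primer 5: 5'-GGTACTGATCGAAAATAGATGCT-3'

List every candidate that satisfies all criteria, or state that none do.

Primer 1 (20 nt, A=8 T=3 G=3 C=6): length 20 ✓; GC 9/20 = 45.0% ✓ — passes.
Primer 2 (20 nt, A=5 T=5 G=4 C=6): length 20 ✓; GC 10/20 = 50.0% ✓ — passes.
Primer 3 (20 nt, A=8 T=5 G=2 C=5): length 20 ✓; GC 7/20 = 35.0%, outside 38.2–62.3% ✗ — fails.
Primer 4 (18 nt, A=6 T=5 G=5 C=2): length 18, outside 20–22 ✗; GC 7/18 = 38.9% ✓ — fails.
Primer 5 (23 nt, A=8 T=6 G=6 C=3): length 23, outside 20–22 ✗; GC 9/23 = 39.1% ✓ — fails.

Primer 1 and Primer 2.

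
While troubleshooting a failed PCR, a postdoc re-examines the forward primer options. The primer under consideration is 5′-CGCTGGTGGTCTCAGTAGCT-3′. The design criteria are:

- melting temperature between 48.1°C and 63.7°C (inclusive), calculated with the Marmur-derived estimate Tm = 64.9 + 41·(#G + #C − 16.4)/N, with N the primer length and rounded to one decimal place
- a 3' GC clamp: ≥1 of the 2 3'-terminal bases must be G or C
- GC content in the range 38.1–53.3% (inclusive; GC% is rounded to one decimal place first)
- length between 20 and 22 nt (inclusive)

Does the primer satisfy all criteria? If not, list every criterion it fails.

Base counts: A=2, T=6, G=7, C=5 (length 20).
Tm: Tm = 64.9 + 41·(12 − 16.4)/20 = 55.9°C ✓
GC clamp: 3' end CT has 1 G/C ✓
GC content: GC 12/20 = 60.0%, outside 38.1–53.3% ✗
length: length 20 ✓

Fails: GC content.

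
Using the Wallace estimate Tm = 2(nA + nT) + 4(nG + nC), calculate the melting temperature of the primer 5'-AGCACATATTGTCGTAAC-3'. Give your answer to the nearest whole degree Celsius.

Base counts: A=6, T=5, G=3, C=4 (length 18).
Tm = 2·(6+5) + 4·(3+4) = 2·11 + 4·7 = 22 + 28 = 50°C.

50°C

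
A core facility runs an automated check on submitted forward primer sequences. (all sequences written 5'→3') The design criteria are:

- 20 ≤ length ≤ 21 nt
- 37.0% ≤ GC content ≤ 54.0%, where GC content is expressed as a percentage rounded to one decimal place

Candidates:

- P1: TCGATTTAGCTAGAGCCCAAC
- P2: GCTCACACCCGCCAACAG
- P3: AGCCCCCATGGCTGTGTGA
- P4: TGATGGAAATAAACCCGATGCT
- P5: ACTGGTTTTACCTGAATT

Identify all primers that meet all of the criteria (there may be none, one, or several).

P1 only.

P1 (21 nt, A=6 T=5 G=4 C=6): length 21 ✓; GC 10/21 = 47.6% ✓ — passes.
P2 (18 nt, A=5 T=1 G=3 C=9): length 18, outside 20–21 ✗; GC 12/18 = 66.7%, outside 37.0–54.0% ✗ — fails.
P3 (19 nt, A=3 T=4 G=6 C=6): length 19, outside 20–21 ✗; GC 12/19 = 63.2%, outside 37.0–54.0% ✗ — fails.
P4 (22 nt, A=8 T=5 G=5 C=4): length 22, outside 20–21 ✗; GC 9/22 = 40.9% ✓ — fails.
P5 (18 nt, A=4 T=8 G=3 C=3): length 18, outside 20–21 ✗; GC 6/18 = 33.3%, outside 37.0–54.0% ✗ — fails.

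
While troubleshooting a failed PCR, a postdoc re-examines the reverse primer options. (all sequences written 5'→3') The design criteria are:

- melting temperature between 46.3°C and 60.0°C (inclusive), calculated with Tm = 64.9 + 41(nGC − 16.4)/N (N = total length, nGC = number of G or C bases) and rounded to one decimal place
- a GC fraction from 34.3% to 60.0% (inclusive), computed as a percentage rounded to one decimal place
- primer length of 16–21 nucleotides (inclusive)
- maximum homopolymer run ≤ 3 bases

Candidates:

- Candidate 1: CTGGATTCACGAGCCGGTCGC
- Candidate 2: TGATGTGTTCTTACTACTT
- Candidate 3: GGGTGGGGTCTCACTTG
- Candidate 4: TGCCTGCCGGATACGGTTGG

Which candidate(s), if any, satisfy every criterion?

Candidate 1 (21 nt, A=3 T=4 G=7 C=7): Tm = 64.9 + 41·(14 − 16.4)/21 = 60.2°C, outside 46.3–60.0°C ✗; GC 14/21 = 66.7%, outside 34.3–60.0% ✗; length 21 ✓; longest run = 2 ✓ — fails.
Candidate 2 (19 nt, A=3 T=10 G=3 C=3): Tm = 64.9 + 41·(6 − 16.4)/19 = 42.5°C, outside 46.3–60.0°C ✗; GC 6/19 = 31.6%, outside 34.3–60.0% ✗; length 19 ✓; longest run = 2 ✓ — fails.
Candidate 3 (17 nt, A=1 T=5 G=8 C=3): Tm = 64.9 + 41·(11 − 16.4)/17 = 51.9°C ✓; GC 11/17 = 64.7%, outside 34.3–60.0% ✗; length 17 ✓; longest run = 4, exceeds 3 ✗ — fails.
Candidate 4 (20 nt, A=2 T=5 G=8 C=5): Tm = 64.9 + 41·(13 − 16.4)/20 = 57.9°C ✓; GC 13/20 = 65.0%, outside 34.3–60.0% ✗; length 20 ✓; longest run = 2 ✓ — fails.

None of the candidates satisfy all criteria.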